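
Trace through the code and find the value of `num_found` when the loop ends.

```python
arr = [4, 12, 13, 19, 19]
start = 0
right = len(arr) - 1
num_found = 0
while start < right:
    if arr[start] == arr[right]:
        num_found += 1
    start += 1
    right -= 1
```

Let's trace through this code step by step.

Initialize: arr = [4, 12, 13, 19, 19]
Initialize: start = 0
Initialize: right = 4
Initialize: num_found = 0
Entering loop: while start < right:
After iteration 1: start = 1, right = 3, num_found = 0
After iteration 2: start = 2, right = 2, num_found = 0
Loop ends.

Final answer: 0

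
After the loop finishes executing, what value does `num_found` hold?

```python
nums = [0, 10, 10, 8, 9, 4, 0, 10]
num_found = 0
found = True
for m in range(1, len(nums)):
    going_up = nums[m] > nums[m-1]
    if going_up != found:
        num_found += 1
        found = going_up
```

Let's trace through this code step by step.

Initialize: nums = [0, 10, 10, 8, 9, 4, 0, 10]
Initialize: num_found = 0
Initialize: found = True
Entering loop: for m in range(1, len(nums)):
After iteration 1: m = 1, num_found = 0, found = True, going_up = True
After iteration 2: m = 2, num_found = 1, found = False, going_up = False
After iteration 3: m = 3, num_found = 1, found = False, going_up = False
After iteration 4: m = 4, num_found = 2, found = True, going_up = True
After iteration 5: m = 5, num_found = 3, found = False, going_up = False
After iteration 6: m = 6, num_found = 3, found = False, going_up = False
After iteration 7: m = 7, num_found = 4, found = True, going_up = True
Loop ends.

Final answer: 4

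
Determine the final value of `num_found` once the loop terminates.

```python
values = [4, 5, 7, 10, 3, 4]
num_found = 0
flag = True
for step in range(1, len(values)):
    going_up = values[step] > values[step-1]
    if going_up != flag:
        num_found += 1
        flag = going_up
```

Let's trace through this code step by step.

Initialize: values = [4, 5, 7, 10, 3, 4]
Initialize: num_found = 0
Initialize: flag = True
Entering loop: for step in range(1, len(values)):
After iteration 1: step = 1, num_found = 0, flag = True, going_up = True
After iteration 2: step = 2, num_found = 0, flag = True, going_up = True
After iteration 3: step = 3, num_found = 0, flag = True, going_up = True
After iteration 4: step = 4, num_found = 1, flag = False, going_up = False
After iteration 5: step = 5, num_found = 2, flag = True, going_up = True
Loop ends.

Final answer: 2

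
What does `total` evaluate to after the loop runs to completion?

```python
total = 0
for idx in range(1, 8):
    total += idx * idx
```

Let's trace through this code step by step.

Initialize: total = 0
Entering loop: for idx in range(1, 8):
After iteration 1: idx = 1, total = 1
After iteration 2: idx = 2, total = 5
After iteration 3: idx = 3, total = 14
After iteration 4: idx = 4, total = 30
After iteration 5: idx = 5, total = 55
After iteration 6: idx = 6, total = 91
After iteration 7: idx = 7, total = 140
Loop ends.

Final answer: 140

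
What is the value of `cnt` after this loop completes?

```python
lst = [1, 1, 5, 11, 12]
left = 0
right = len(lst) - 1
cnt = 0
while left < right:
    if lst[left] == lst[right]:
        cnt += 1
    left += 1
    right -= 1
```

Let's trace through this code step by step.

Initialize: lst = [1, 1, 5, 11, 12]
Initialize: left = 0
Initialize: right = 4
Initialize: cnt = 0
Entering loop: while left < right:
After iteration 1: left = 1, right = 3, cnt = 0
After iteration 2: left = 2, right = 2, cnt = 0
Loop ends.

Final answer: 0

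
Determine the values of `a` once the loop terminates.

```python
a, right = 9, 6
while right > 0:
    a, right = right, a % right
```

Let's trace through this code step by step.

Initialize: a = 9
Initialize: right = 6
Entering loop: while right > 0:
After iteration 1: a = 6, right = 3
After iteration 2: a = 3, right = 0
Loop ends.

Final answer: 3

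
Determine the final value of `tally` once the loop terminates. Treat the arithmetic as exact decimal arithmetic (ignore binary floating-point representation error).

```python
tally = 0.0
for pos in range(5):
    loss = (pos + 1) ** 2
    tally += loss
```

Let's trace through this code step by step.

Initialize: tally = 0.0
Entering loop: for pos in range(5):
After iteration 1: pos = 0, tally = 1.0, loss = 1
After iteration 2: pos = 1, tally = 5.0, loss = 4
After iteration 3: pos = 2, tally = 14.0, loss = 9
After iteration 4: pos = 3, tally = 30.0, loss = 16
After iteration 5: pos = 4, tally = 55.0, loss = 25
Loop ends.

Final answer: 55.0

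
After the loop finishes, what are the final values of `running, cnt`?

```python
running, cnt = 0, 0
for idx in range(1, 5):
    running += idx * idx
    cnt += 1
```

Let's trace through this code step by step.

Initialize: running = 0
Initialize: cnt = 0
Entering loop: for idx in range(1, 5):
After iteration 1: idx = 1, running = 1, cnt = 1
After iteration 2: idx = 2, running = 5, cnt = 2
After iteration 3: idx = 3, running = 14, cnt = 3
After iteration 4: idx = 4, running = 30, cnt = 4
Loop ends.

Final answer: 30, 4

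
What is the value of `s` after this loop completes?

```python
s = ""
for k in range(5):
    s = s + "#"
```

Let's trace through this code step by step.

Initialize: s = ''
Entering loop: for k in range(5):
After iteration 1: k = 0, s = '#'
After iteration 2: k = 1, s = '##'
After iteration 3: k = 2, s = '###'
After iteration 4: k = 3, s = '####'
After iteration 5: k = 4, s = '#####'
Loop ends.

Final answer: '#####'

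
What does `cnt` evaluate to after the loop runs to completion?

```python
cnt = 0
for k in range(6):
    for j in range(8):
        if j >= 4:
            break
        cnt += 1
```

Let's trace through this code step by step.

Initialize: cnt = 0
Entering loop: for k in range(6):
After iteration 1: k = 0, cnt = 4
After iteration 2: k = 1, cnt = 8
After iteration 3: k = 2, cnt = 12
After iteration 4: k = 3, cnt = 16
After iteration 5: k = 4, cnt = 20
After iteration 6: k = 5, cnt = 24
Loop ends.

Final answer: 24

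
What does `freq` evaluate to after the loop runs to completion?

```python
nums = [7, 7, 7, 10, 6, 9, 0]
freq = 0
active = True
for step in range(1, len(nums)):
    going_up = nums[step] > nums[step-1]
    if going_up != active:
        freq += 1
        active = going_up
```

Let's trace through this code step by step.

Initialize: nums = [7, 7, 7, 10, 6, 9, 0]
Initialize: freq = 0
Initialize: active = True
Entering loop: for step in range(1, len(nums)):
After iteration 1: step = 1, freq = 1, active = False, going_up = False
After iteration 2: step = 2, freq = 1, active = False, going_up = False
After iteration 3: step = 3, freq = 2, active = True, going_up = True
After iteration 4: step = 4, freq = 3, active = False, going_up = False
After iteration 5: step = 5, freq = 4, active = True, going_up = True
After iteration 6: step = 6, freq = 5, active = False, going_up = False
Loop ends.

Final answer: 5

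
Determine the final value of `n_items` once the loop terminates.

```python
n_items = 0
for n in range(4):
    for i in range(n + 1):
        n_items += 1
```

Let's trace through this code step by step.

Initialize: n_items = 0
Entering loop: for n in range(4):
After iteration 1: n = 0, n_items = 1, i = 0
After iteration 2: n = 1, n_items = 3, i = 1
After iteration 3: n = 2, n_items = 6, i = 2
After iteration 4: n = 3, n_items = 10, i = 3
Loop ends.

Final answer: 10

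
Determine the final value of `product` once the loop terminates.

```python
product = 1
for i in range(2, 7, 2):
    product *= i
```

Let's trace through this code step by step.

Initialize: product = 1
Entering loop: for i in range(2, 7, 2):
After iteration 1: i = 2, product = 2
After iteration 2: i = 4, product = 8
After iteration 3: i = 6, product = 48
Loop ends.

Final answer: 48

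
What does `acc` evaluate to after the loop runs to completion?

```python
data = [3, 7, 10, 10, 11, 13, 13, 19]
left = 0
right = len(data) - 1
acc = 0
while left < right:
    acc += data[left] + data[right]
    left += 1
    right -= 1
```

Let's trace through this code step by step.

Initialize: data = [3, 7, 10, 10, 11, 13, 13, 19]
Initialize: left = 0
Initialize: right = 7
Initialize: acc = 0
Entering loop: while left < right:
After iteration 1: left = 1, right = 6, acc = 22
After iteration 2: left = 2, right = 5, acc = 42
After iteration 3: left = 3, right = 4, acc = 65
After iteration 4: left = 4, right = 3, acc = 86
Loop ends.

Final answer: 86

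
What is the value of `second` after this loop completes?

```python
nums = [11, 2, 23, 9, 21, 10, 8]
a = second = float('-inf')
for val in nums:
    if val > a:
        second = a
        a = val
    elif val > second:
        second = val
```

Let's trace through this code step by step.

Initialize: nums = [11, 2, 23, 9, 21, 10, 8]
Initialize: a = -inf
Initialize: second = -inf
Entering loop: for val in nums:
After iteration 1: val = 11, a = 11, second = -inf
After iteration 2: val = 2, a = 11, second = 2
After iteration 3: val = 23, a = 23, second = 11
After iteration 4: val = 9, a = 23, second = 11
After iteration 5: val = 21, a = 23, second = 21
After iteration 6: val = 10, a = 23, second = 21
After iteration 7: val = 8, a = 23, second = 21
Loop ends.

Final answer: 21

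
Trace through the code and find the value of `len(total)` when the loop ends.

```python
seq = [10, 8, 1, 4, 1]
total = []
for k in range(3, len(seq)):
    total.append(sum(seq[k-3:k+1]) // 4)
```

Let's trace through this code step by step.

Initialize: seq = [10, 8, 1, 4, 1]
Initialize: total = []
Entering loop: for k in range(3, len(seq)):
After iteration 1: k = 3, total = [5]
After iteration 2: k = 4, total = [5, 3]
Loop ends.
len(total) = 2

Final answer: 2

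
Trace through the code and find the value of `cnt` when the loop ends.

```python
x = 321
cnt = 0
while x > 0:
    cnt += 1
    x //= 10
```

Let's trace through this code step by step.

Initialize: x = 321
Initialize: cnt = 0
Entering loop: while x > 0:
After iteration 1: x = 32, cnt = 1
After iteration 2: x = 3, cnt = 2
After iteration 3: x = 0, cnt = 3
Loop ends.

Final answer: 3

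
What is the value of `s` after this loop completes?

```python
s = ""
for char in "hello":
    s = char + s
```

Let's trace through this code step by step.

Initialize: s = ''
Entering loop: for char in "hello":
After iteration 1: char = 'h', s = 'h'
After iteration 2: char = 'e', s = 'eh'
After iteration 3: char = 'l', s = 'leh'
After iteration 4: char = 'l', s = 'lleh'
After iteration 5: char = 'o', s = 'olleh'
Loop ends.

Final answer: 'olleh'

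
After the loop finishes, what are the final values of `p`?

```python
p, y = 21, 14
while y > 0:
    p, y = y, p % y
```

Let's trace through this code step by step.

Initialize: p = 21
Initialize: y = 14
Entering loop: while y > 0:
After iteration 1: p = 14, y = 7
After iteration 2: p = 7, y = 0
Loop ends.

Final answer: 7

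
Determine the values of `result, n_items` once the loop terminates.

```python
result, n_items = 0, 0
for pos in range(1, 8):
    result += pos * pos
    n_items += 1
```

Let's trace through this code step by step.

Initialize: result = 0
Initialize: n_items = 0
Entering loop: for pos in range(1, 8):
After iteration 1: pos = 1, result = 1, n_items = 1
After iteration 2: pos = 2, result = 5, n_items = 2
After iteration 3: pos = 3, result = 14, n_items = 3
After iteration 4: pos = 4, result = 30, n_items = 4
After iteration 5: pos = 5, result = 55, n_items = 5
After iteration 6: pos = 6, result = 91, n_items = 6
After iteration 7: pos = 7, result = 140, n_items = 7
Loop ends.

Final answer: 140, 7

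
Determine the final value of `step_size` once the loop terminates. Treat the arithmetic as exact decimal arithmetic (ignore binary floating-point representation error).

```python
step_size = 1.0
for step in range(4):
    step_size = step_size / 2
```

Let's trace through this code step by step.

Initialize: step_size = 1.0
Entering loop: for step in range(4):
After iteration 1: step = 0, step_size = 0.5
After iteration 2: step = 1, step_size = 0.25
After iteration 3: step = 2, step_size = 0.125
After iteration 4: step = 3, step_size = 0.0625
Loop ends.

Final answer: 0.0625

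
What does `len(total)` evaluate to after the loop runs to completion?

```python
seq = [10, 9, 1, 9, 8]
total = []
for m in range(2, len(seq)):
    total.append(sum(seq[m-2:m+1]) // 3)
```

Let's trace through this code step by step.

Initialize: seq = [10, 9, 1, 9, 8]
Initialize: total = []
Entering loop: for m in range(2, len(seq)):
After iteration 1: m = 2, total = [6]
After iteration 2: m = 3, total = [6, 6]
After iteration 3: m = 4, total = [6, 6, 6]
Loop ends.
len(total) = 3

Final answer: 3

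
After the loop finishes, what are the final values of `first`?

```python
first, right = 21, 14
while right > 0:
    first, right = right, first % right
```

Let's trace through this code step by step.

Initialize: first = 21
Initialize: right = 14
Entering loop: while right > 0:
After iteration 1: first = 14, right = 7
After iteration 2: first = 7, right = 0
Loop ends.

Final answer: 7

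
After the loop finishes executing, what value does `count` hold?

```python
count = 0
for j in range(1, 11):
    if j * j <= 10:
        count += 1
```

Let's trace through this code step by step.

Initialize: count = 0
Entering loop: for j in range(1, 11):
After iteration 1: j = 1, count = 1
After iteration 2: j = 2, count = 2
After iteration 3: j = 3, count = 3
After iteration 4: j = 4, count = 3
After iteration 5: j = 5, count = 3
After iteration 6: j = 6, count = 3
After iteration 7: j = 7, count = 3
After iteration 8: j = 8, count = 3
After iteration 9: j = 9, count = 3
After iteration 10: j = 10, count = 3
Loop ends.

Final answer: 3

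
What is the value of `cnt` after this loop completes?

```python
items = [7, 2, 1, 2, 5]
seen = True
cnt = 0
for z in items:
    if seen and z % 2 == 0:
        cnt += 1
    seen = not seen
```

Let's trace through this code step by step.

Initialize: items = [7, 2, 1, 2, 5]
Initialize: seen = True
Initialize: cnt = 0
Entering loop: for z in items:
After iteration 1: z = 7, seen = False, cnt = 0
After iteration 2: z = 2, seen = True, cnt = 0
After iteration 3: z = 1, seen = False, cnt = 0
After iteration 4: z = 2, seen = True, cnt = 0
After iteration 5: z = 5, seen = False, cnt = 0
Loop ends.

Final answer: 0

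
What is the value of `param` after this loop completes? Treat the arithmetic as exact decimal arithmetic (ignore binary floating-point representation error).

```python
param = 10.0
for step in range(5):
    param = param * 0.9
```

Let's trace through this code step by step.

Initialize: param = 10.0
Entering loop: for step in range(5):
After iteration 1: step = 0, param = 9.0
After iteration 2: step = 1, param = 8.1
After iteration 3: step = 2, param = 7.29
After iteration 4: step = 3, param = 6.561
After iteration 5: step = 4, param = 5.9049
Loop ends.

Final answer: 5.9049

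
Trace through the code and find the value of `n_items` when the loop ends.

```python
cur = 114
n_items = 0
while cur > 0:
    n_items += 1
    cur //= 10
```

Let's trace through this code step by step.

Initialize: cur = 114
Initialize: n_items = 0
Entering loop: while cur > 0:
After iteration 1: cur = 11, n_items = 1
After iteration 2: cur = 1, n_items = 2
After iteration 3: cur = 0, n_items = 3
Loop ends.

Final answer: 3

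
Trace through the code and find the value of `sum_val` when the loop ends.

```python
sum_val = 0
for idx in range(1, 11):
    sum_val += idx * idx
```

Let's trace through this code step by step.

Initialize: sum_val = 0
Entering loop: for idx in range(1, 11):
After iteration 1: idx = 1, sum_val = 1
After iteration 2: idx = 2, sum_val = 5
After iteration 3: idx = 3, sum_val = 14
After iteration 4: idx = 4, sum_val = 30
After iteration 5: idx = 5, sum_val = 55
After iteration 6: idx = 6, sum_val = 91
After iteration 7: idx = 7, sum_val = 140
After iteration 8: idx = 8, sum_val = 204
After iteration 9: idx = 9, sum_val = 285
After iteration 10: idx = 10, sum_val = 385
Loop ends.

Final answer: 385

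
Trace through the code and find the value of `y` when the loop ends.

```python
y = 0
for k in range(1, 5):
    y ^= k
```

Let's trace through this code step by step.

Initialize: y = 0
Entering loop: for k in range(1, 5):
After iteration 1: k = 1, y = 1
After iteration 2: k = 2, y = 3
After iteration 3: k = 3, y = 0
After iteration 4: k = 4, y = 4
Loop ends.

Final answer: 4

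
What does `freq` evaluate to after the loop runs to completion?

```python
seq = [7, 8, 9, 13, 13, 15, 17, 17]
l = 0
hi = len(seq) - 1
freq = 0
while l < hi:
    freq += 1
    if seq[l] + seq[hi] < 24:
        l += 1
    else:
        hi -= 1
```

Let's trace through this code step by step.

Initialize: seq = [7, 8, 9, 13, 13, 15, 17, 17]
Initialize: l = 0
Initialize: hi = 7
Initialize: freq = 0
Entering loop: while l < hi:
After iteration 1: l = 0, hi = 6, freq = 1
After iteration 2: l = 0, hi = 5, freq = 2
After iteration 3: l = 1, hi = 5, freq = 3
After iteration 4: l = 2, hi = 5, freq = 4
After iteration 5: l = 2, hi = 4, freq = 5
After iteration 6: l = 3, hi = 4, freq = 6
After iteration 7: l = 3, hi = 3, freq = 7
Loop ends.

Final answer: 7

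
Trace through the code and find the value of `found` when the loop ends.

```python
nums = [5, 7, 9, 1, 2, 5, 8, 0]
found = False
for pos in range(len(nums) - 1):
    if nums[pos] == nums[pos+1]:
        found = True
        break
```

Let's trace through this code step by step.

Initialize: nums = [5, 7, 9, 1, 2, 5, 8, 0]
Initialize: found = False
Entering loop: for pos in range(len(nums) - 1):
After iteration 1: pos = 0, found = False
After iteration 2: pos = 1, found = False
After iteration 3: pos = 2, found = False
After iteration 4: pos = 3, found = False
After iteration 5: pos = 4, found = False
After iteration 6: pos = 5, found = False
After iteration 7: pos = 6, found = False
Loop ends.

Final answer: False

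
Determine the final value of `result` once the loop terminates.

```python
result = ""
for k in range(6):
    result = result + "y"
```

Let's trace through this code step by step.

Initialize: result = ''
Entering loop: for k in range(6):
After iteration 1: k = 0, result = 'y'
After iteration 2: k = 1, result = 'yy'
After iteration 3: k = 2, result = 'yyy'
After iteration 4: k = 3, result = 'yyyy'
After iteration 5: k = 4, result = 'yyyyy'
After iteration 6: k = 5, result = 'yyyyyy'
Loop ends.

Final answer: 'yyyyyy'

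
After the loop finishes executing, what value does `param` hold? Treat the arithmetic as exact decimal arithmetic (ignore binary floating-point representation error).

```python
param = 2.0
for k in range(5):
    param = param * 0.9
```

Let's trace through this code step by step.

Initialize: param = 2.0
Entering loop: for k in range(5):
After iteration 1: k = 0, param = 1.8
After iteration 2: k = 1, param = 1.62
After iteration 3: k = 2, param = 1.458
After iteration 4: k = 3, param = 1.3122
After iteration 5: k = 4, param = 1.18098
Loop ends.

Final answer: 1.18098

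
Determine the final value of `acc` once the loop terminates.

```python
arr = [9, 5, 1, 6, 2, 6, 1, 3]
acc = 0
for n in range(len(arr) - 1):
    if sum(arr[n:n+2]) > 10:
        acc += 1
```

Let's trace through this code step by step.

Initialize: arr = [9, 5, 1, 6, 2, 6, 1, 3]
Initialize: acc = 0
Entering loop: for n in range(len(arr) - 1):
After iteration 1: n = 0, acc = 1
After iteration 2: n = 1, acc = 1
After iteration 3: n = 2, acc = 1
After iteration 4: n = 3, acc = 1
After iteration 5: n = 4, acc = 1
After iteration 6: n = 5, acc = 1
After iteration 7: n = 6, acc = 1
Loop ends.

Final answer: 1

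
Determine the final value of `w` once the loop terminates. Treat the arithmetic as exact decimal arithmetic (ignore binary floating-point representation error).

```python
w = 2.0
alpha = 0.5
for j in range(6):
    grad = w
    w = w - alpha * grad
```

Let's trace through this code step by step.

Initialize: w = 2.0
Initialize: alpha = 0.5
Entering loop: for j in range(6):
After iteration 1: j = 0, w = 1.0, grad = 2.0
After iteration 2: j = 1, w = 0.5, grad = 1.0
After iteration 3: j = 2, w = 0.25, grad = 0.5
After iteration 4: j = 3, w = 0.125, grad = 0.25
After iteration 5: j = 4, w = 0.0625, grad = 0.125
After iteration 6: j = 5, w = 0.03125, grad = 0.0625
Loop ends.

Final answer: 0.03125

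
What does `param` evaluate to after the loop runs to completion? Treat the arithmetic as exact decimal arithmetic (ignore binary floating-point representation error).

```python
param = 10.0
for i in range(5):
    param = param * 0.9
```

Let's trace through this code step by step.

Initialize: param = 10.0
Entering loop: for i in range(5):
After iteration 1: i = 0, param = 9.0
After iteration 2: i = 1, param = 8.1
After iteration 3: i = 2, param = 7.29
After iteration 4: i = 3, param = 6.561
After iteration 5: i = 4, param = 5.9049
Loop ends.

Final answer: 5.9049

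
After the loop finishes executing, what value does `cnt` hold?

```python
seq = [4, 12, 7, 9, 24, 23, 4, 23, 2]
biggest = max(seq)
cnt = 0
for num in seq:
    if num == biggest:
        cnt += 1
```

Let's trace through this code step by step.

Initialize: seq = [4, 12, 7, 9, 24, 23, 4, 23, 2]
Initialize: biggest = 24
Initialize: cnt = 0
Entering loop: for num in seq:
After iteration 1: num = 4, cnt = 0
After iteration 2: num = 12, cnt = 0
After iteration 3: num = 7, cnt = 0
After iteration 4: num = 9, cnt = 0
After iteration 5: num = 24, cnt = 1
After iteration 6: num = 23, cnt = 1
After iteration 7: num = 4, cnt = 1
After iteration 8: num = 23, cnt = 1
After iteration 9: num = 2, cnt = 1
Loop ends.

Final answer: 1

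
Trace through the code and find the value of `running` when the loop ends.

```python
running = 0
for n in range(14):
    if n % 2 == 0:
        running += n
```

Let's trace through this code step by step.

Initialize: running = 0
Entering loop: for n in range(14):
After iteration 1: n = 0, running = 0
After iteration 2: n = 1, running = 0
After iteration 3: n = 2, running = 2
After iteration 4: n = 3, running = 2
After iteration 5: n = 4, running = 6
After iteration 6: n = 5, running = 6
After iteration 7: n = 6, running = 12
After iteration 8: n = 7, running = 12
After iteration 9: n = 8, running = 20
After iteration 10: n = 9, running = 20
After iteration 11: n = 10, running = 30
After iteration 12: n = 11, running = 30
After iteration 13: n = 12, running = 42
After iteration 14: n = 13, running = 42
Loop ends.

Final answer: 42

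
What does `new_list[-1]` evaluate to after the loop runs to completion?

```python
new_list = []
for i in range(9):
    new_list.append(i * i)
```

Let's trace through this code step by step.

Initialize: new_list = []
Entering loop: for i in range(9):
After iteration 1: i = 0, new_list = [0]
After iteration 2: i = 1, new_list = [0, 1]
After iteration 3: i = 2, new_list = [0, 1, 4]
After iteration 4: i = 3, new_list = [0, 1, 4, 9]
After iteration 5: i = 4, new_list = [0, 1, 4, 9, 16]
After iteration 6: i = 5, new_list = [0, 1, 4, 9, 16, 25]
After iteration 7: i = 6, new_list = [0, 1, 4, 9, 16, 25, 36]
After iteration 8: i = 7, new_list = [0, 1, 4, 9, 16, 25, 36, 49]
After iteration 9: i = 8, new_list = [0, 1, 4, 9, 16, 25, 36, 49, 64]
Loop ends.
new_list[-1] = 64

Final answer: 64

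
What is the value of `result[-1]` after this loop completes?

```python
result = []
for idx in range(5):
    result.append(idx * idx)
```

Let's trace through this code step by step.

Initialize: result = []
Entering loop: for idx in range(5):
After iteration 1: idx = 0, result = [0]
After iteration 2: idx = 1, result = [0, 1]
After iteration 3: idx = 2, result = [0, 1, 4]
After iteration 4: idx = 3, result = [0, 1, 4, 9]
After iteration 5: idx = 4, result = [0, 1, 4, 9, 16]
Loop ends.
result[-1] = 16

Final answer: 16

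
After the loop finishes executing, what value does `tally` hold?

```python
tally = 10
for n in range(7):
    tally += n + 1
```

Let's trace through this code step by step.

Initialize: tally = 10
Entering loop: for n in range(7):
After iteration 1: n = 0, tally = 11
After iteration 2: n = 1, tally = 13
After iteration 3: n = 2, tally = 16
After iteration 4: n = 3, tally = 20
After iteration 5: n = 4, tally = 25
After iteration 6: n = 5, tally = 31
After iteration 7: n = 6, tally = 38
Loop ends.

Final answer: 38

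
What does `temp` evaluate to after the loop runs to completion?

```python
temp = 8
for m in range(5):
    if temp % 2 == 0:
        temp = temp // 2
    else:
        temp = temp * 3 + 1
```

Let's trace through this code step by step.

Initialize: temp = 8
Entering loop: for m in range(5):
After iteration 1: m = 0, temp = 4
After iteration 2: m = 1, temp = 2
After iteration 3: m = 2, temp = 1
After iteration 4: m = 3, temp = 4
After iteration 5: m = 4, temp = 2
Loop ends.

Final answer: 2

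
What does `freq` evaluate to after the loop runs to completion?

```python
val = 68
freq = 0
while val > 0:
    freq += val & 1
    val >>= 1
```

Let's trace through this code step by step.

Initialize: val = 68
Initialize: freq = 0
Entering loop: while val > 0:
After iteration 1: val = 34, freq = 0
After iteration 2: val = 17, freq = 0
After iteration 3: val = 8, freq = 1
After iteration 4: val = 4, freq = 1
After iteration 5: val = 2, freq = 1
After iteration 6: val = 1, freq = 1
After iteration 7: val = 0, freq = 2
Loop ends.

Final answer: 2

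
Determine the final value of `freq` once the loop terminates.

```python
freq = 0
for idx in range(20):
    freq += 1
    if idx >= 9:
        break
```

Let's trace through this code step by step.

Initialize: freq = 0
Entering loop: for idx in range(20):
After iteration 1: idx = 0, freq = 1
After iteration 2: idx = 1, freq = 2
After iteration 3: idx = 2, freq = 3
After iteration 4: idx = 3, freq = 4
After iteration 5: idx = 4, freq = 5
After iteration 6: idx = 5, freq = 6
After iteration 7: idx = 6, freq = 7
After iteration 8: idx = 7, freq = 8
After iteration 9: idx = 8, freq = 9
After iteration 10: idx = 9, freq = 10
Loop ends.

Final answer: 10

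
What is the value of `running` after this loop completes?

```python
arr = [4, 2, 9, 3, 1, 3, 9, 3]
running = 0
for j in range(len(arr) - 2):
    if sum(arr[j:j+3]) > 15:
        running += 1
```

Let's trace through this code step by step.

Initialize: arr = [4, 2, 9, 3, 1, 3, 9, 3]
Initialize: running = 0
Entering loop: for j in range(len(arr) - 2):
After iteration 1: j = 0, running = 0
After iteration 2: j = 1, running = 0
After iteration 3: j = 2, running = 0
After iteration 4: j = 3, running = 0
After iteration 5: j = 4, running = 0
After iteration 6: j = 5, running = 0
Loop ends.

Final answer: 0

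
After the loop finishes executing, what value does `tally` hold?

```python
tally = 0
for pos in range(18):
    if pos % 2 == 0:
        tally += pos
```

Let's trace through this code step by step.

Initialize: tally = 0
Entering loop: for pos in range(18):
After iteration 1: pos = 0, tally = 0
After iteration 2: pos = 1, tally = 0
After iteration 3: pos = 2, tally = 2
After iteration 4: pos = 3, tally = 2
After iteration 5: pos = 4, tally = 6
After iteration 6: pos = 5, tally = 6
After iteration 7: pos = 6, tally = 12
After iteration 8: pos = 7, tally = 12
After iteration 9: pos = 8, tally = 20
After iteration 10: pos = 9, tally = 20
After iteration 11: pos = 10, tally = 30
After iteration 12: pos = 11, tally = 30
After iteration 13: pos = 12, tally = 42
After iteration 14: pos = 13, tally = 42
After iteration 15: pos = 14, tally = 56
After iteration 16: pos = 15, tally = 56
After iteration 17: pos = 16, tally = 72
After iteration 18: pos = 17, tally = 72
Loop ends.

Final answer: 72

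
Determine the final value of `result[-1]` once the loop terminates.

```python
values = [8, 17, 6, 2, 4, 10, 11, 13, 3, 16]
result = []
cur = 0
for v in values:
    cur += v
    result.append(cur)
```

Let's trace through this code step by step.

Initialize: values = [8, 17, 6, 2, 4, 10, 11, 13, 3, 16]
Initialize: result = []
Initialize: cur = 0
Entering loop: for v in values:
After iteration 1: v = 8, result = [8], cur = 8
After iteration 2: v = 17, result = [8, 25], cur = 25
After iteration 3: v = 6, result = [8, 25, 31], cur = 31
After iteration 4: v = 2, result = [8, 25, 31, 33], cur = 33
After iteration 5: v = 4, result = [8, 25, 31, 33, 37], cur = 37
After iteration 6: v = 10, result = [8, 25, 31, 33, 37, 47], cur = 47
After iteration 7: v = 11, result = [8, 25, 31, 33, 37, 47, 58], cur = 58
After iteration 8: v = 13, result = [8, 25, 31, 33, 37, 47, 58, 71], cur = 71
After iteration 9: v = 3, result = [8, 25, 31, 33, 37, 47, 58, 71, 74], cur = 74
After iteration 10: v = 16, result = [8, 25, 31, 33, 37, 47, 58, 71, 74, 90], cur = 90
Loop ends.
result[-1] = 90

Final answer: 90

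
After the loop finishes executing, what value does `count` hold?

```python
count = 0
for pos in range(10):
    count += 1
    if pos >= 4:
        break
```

Let's trace through this code step by step.

Initialize: count = 0
Entering loop: for pos in range(10):
After iteration 1: pos = 0, count = 1
After iteration 2: pos = 1, count = 2
After iteration 3: pos = 2, count = 3
After iteration 4: pos = 3, count = 4
After iteration 5: pos = 4, count = 5
Loop ends.

Final answer: 5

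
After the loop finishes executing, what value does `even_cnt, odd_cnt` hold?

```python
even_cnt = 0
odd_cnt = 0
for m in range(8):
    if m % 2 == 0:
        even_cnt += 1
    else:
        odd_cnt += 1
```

Let's trace through this code step by step.

Initialize: even_cnt = 0
Initialize: odd_cnt = 0
Entering loop: for m in range(8):
After iteration 1: m = 0, even_cnt = 1, odd_cnt = 0
After iteration 2: m = 1, even_cnt = 1, odd_cnt = 1
After iteration 3: m = 2, even_cnt = 2, odd_cnt = 1
After iteration 4: m = 3, even_cnt = 2, odd_cnt = 2
After iteration 5: m = 4, even_cnt = 3, odd_cnt = 2
After iteration 6: m = 5, even_cnt = 3, odd_cnt = 3
After iteration 7: m = 6, even_cnt = 4, odd_cnt = 3
After iteration 8: m = 7, even_cnt = 4, odd_cnt = 4
Loop ends.

Final answer: 4, 4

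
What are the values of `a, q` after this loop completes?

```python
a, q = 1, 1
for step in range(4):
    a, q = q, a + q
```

Let's trace through this code step by step.

Initialize: a = 1
Initialize: q = 1
Entering loop: for step in range(4):
After iteration 1: step = 0, a = 1, q = 2
After iteration 2: step = 1, a = 2, q = 3
After iteration 3: step = 2, a = 3, q = 5
After iteration 4: step = 3, a = 5, q = 8
Loop ends.

Final answer: 5, 8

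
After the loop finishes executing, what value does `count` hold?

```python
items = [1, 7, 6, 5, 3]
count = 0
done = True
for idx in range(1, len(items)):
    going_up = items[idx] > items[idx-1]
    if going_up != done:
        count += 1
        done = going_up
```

Let's trace through this code step by step.

Initialize: items = [1, 7, 6, 5, 3]
Initialize: count = 0
Initialize: done = True
Entering loop: for idx in range(1, len(items)):
After iteration 1: idx = 1, count = 0, done = True, going_up = True
After iteration 2: idx = 2, count = 1, done = False, going_up = False
After iteration 3: idx = 3, count = 1, done = False, going_up = False
After iteration 4: idx = 4, count = 1, done = False, going_up = False
Loop ends.

Final answer: 1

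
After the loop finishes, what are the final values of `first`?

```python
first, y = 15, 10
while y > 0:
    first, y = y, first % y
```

Let's trace through this code step by step.

Initialize: first = 15
Initialize: y = 10
Entering loop: while y > 0:
After iteration 1: first = 10, y = 5
After iteration 2: first = 5, y = 0
Loop ends.

Final answer: 5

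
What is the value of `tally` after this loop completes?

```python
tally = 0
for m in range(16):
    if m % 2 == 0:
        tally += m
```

Let's trace through this code step by step.

Initialize: tally = 0
Entering loop: for m in range(16):
After iteration 1: m = 0, tally = 0
After iteration 2: m = 1, tally = 0
After iteration 3: m = 2, tally = 2
After iteration 4: m = 3, tally = 2
After iteration 5: m = 4, tally = 6
After iteration 6: m = 5, tally = 6
After iteration 7: m = 6, tally = 12
After iteration 8: m = 7, tally = 12
After iteration 9: m = 8, tally = 20
After iteration 10: m = 9, tally = 20
After iteration 11: m = 10, tally = 30
After iteration 12: m = 11, tally = 30
After iteration 13: m = 12, tally = 42
After iteration 14: m = 13, tally = 42
After iteration 15: m = 14, tally = 56
After iteration 16: m = 15, tally = 56
Loop ends.

Final answer: 56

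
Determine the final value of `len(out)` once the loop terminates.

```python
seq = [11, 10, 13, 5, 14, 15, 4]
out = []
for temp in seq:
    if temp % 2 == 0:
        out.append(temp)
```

Let's trace through this code step by step.

Initialize: seq = [11, 10, 13, 5, 14, 15, 4]
Initialize: out = []
Entering loop: for temp in seq:
After iteration 1: temp = 11, out = []
After iteration 2: temp = 10, out = [10]
After iteration 3: temp = 13, out = [10]
After iteration 4: temp = 5, out = [10]
After iteration 5: temp = 14, out = [10, 14]
After iteration 6: temp = 15, out = [10, 14]
After iteration 7: temp = 4, out = [10, 14, 4]
Loop ends.
len(out) = 3

Final answer: 3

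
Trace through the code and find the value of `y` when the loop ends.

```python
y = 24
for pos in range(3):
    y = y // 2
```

Let's trace through this code step by step.

Initialize: y = 24
Entering loop: for pos in range(3):
After iteration 1: pos = 0, y = 12
After iteration 2: pos = 1, y = 6
After iteration 3: pos = 2, y = 3
Loop ends.

Final answer: 3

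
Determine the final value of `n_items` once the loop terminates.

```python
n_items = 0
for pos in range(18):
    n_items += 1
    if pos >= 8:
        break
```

Let's trace through this code step by step.

Initialize: n_items = 0
Entering loop: for pos in range(18):
After iteration 1: pos = 0, n_items = 1
After iteration 2: pos = 1, n_items = 2
After iteration 3: pos = 2, n_items = 3
After iteration 4: pos = 3, n_items = 4
After iteration 5: pos = 4, n_items = 5
After iteration 6: pos = 5, n_items = 6
After iteration 7: pos = 6, n_items = 7
After iteration 8: pos = 7, n_items = 8
After iteration 9: pos = 8, n_items = 9
Loop ends.

Final answer: 9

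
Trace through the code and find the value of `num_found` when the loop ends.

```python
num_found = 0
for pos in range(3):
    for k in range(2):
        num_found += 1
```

Let's trace through this code step by step.

Initialize: num_found = 0
Entering loop: for pos in range(3):
After iteration 1: pos = 0, num_found = 2
After iteration 2: pos = 1, num_found = 4
After iteration 3: pos = 2, num_found = 6
Loop ends.

Final answer: 6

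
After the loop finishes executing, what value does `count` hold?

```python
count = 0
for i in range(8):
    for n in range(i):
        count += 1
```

Let's trace through this code step by step.

Initialize: count = 0
Entering loop: for i in range(8):
After iteration 1: i = 0, count = 0
After iteration 2: i = 1, count = 1, n = 0
After iteration 3: i = 2, count = 3, n = 1
After iteration 4: i = 3, count = 6, n = 2
After iteration 5: i = 4, count = 10, n = 3
After iteration 6: i = 5, count = 15, n = 4
After iteration 7: i = 6, count = 21, n = 5
After iteration 8: i = 7, count = 28, n = 6
Loop ends.

Final answer: 28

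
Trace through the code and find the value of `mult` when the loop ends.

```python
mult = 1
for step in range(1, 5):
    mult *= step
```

Let's trace through this code step by step.

Initialize: mult = 1
Entering loop: for step in range(1, 5):
After iteration 1: step = 1, mult = 1
After iteration 2: step = 2, mult = 2
After iteration 3: step = 3, mult = 6
After iteration 4: step = 4, mult = 24
Loop ends.

Final answer: 24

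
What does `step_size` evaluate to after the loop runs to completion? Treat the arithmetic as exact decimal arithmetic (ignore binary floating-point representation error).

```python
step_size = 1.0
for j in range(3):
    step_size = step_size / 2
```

Let's trace through this code step by step.

Initialize: step_size = 1.0
Entering loop: for j in range(3):
After iteration 1: j = 0, step_size = 0.5
After iteration 2: j = 1, step_size = 0.25
After iteration 3: j = 2, step_size = 0.125
Loop ends.

Final answer: 0.125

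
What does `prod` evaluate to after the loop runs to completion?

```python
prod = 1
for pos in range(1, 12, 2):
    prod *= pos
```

Let's trace through this code step by step.

Initialize: prod = 1
Entering loop: for pos in range(1, 12, 2):
After iteration 1: pos = 1, prod = 1
After iteration 2: pos = 3, prod = 3
After iteration 3: pos = 5, prod = 15
After iteration 4: pos = 7, prod = 105
After iteration 5: pos = 9, prod = 945
After iteration 6: pos = 11, prod = 10395
Loop ends.

Final answer: 10395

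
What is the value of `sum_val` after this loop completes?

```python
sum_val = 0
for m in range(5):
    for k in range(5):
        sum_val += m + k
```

Let's trace through this code step by step.

Initialize: sum_val = 0
Entering loop: for m in range(5):
After iteration 1: m = 0, sum_val = 10
After iteration 2: m = 1, sum_val = 25
After iteration 3: m = 2, sum_val = 45
After iteration 4: m = 3, sum_val = 70
After iteration 5: m = 4, sum_val = 100
Loop ends.

Final answer: 100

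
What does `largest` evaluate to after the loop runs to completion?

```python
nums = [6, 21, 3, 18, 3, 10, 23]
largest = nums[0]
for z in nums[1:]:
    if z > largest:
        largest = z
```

Let's trace through this code step by step.

Initialize: nums = [6, 21, 3, 18, 3, 10, 23]
Initialize: largest = 6
Entering loop: for z in nums[1:]:
After iteration 1: z = 21, largest = 21
After iteration 2: z = 3, largest = 21
After iteration 3: z = 18, largest = 21
After iteration 4: z = 3, largest = 21
After iteration 5: z = 10, largest = 21
After iteration 6: z = 23, largest = 23
Loop ends.

Final answer: 23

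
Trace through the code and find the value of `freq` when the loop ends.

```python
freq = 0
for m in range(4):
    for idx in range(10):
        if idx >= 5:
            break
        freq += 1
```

Let's trace through this code step by step.

Initialize: freq = 0
Entering loop: for m in range(4):
After iteration 1: m = 0, freq = 5
After iteration 2: m = 1, freq = 10
After iteration 3: m = 2, freq = 15
After iteration 4: m = 3, freq = 20
Loop ends.

Final answer: 20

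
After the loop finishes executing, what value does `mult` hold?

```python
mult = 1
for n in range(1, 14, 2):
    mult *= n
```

Let's trace through this code step by step.

Initialize: mult = 1
Entering loop: for n in range(1, 14, 2):
After iteration 1: n = 1, mult = 1
After iteration 2: n = 3, mult = 3
After iteration 3: n = 5, mult = 15
After iteration 4: n = 7, mult = 105
After iteration 5: n = 9, mult = 945
After iteration 6: n = 11, mult = 10395
After iteration 7: n = 13, mult = 135135
Loop ends.

Final answer: 135135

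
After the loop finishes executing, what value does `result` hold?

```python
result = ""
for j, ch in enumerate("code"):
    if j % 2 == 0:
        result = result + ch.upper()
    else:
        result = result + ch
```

Let's trace through this code step by step.

Initialize: result = ''
Entering loop: for j, ch in enumerate("code"):
After iteration 1: j = 0, ch = 'c', result = 'C'
After iteration 2: j = 1, ch = 'o', result = 'Co'
After iteration 3: j = 2, ch = 'd', result = 'CoD'
After iteration 4: j = 3, ch = 'e', result = 'CoDe'
Loop ends.

Final answer: 'CoDe'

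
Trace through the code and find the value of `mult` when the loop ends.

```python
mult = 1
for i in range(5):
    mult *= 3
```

Let's trace through this code step by step.

Initialize: mult = 1
Entering loop: for i in range(5):
After iteration 1: i = 0, mult = 3
After iteration 2: i = 1, mult = 9
After iteration 3: i = 2, mult = 27
After iteration 4: i = 3, mult = 81
After iteration 5: i = 4, mult = 243
Loop ends.

Final answer: 243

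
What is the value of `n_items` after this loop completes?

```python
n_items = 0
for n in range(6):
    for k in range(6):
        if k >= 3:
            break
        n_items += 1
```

Let's trace through this code step by step.

Initialize: n_items = 0
Entering loop: for n in range(6):
After iteration 1: n = 0, n_items = 3
After iteration 2: n = 1, n_items = 6
After iteration 3: n = 2, n_items = 9
After iteration 4: n = 3, n_items = 12
After iteration 5: n = 4, n_items = 15
After iteration 6: n = 5, n_items = 18
Loop ends.

Final answer: 18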